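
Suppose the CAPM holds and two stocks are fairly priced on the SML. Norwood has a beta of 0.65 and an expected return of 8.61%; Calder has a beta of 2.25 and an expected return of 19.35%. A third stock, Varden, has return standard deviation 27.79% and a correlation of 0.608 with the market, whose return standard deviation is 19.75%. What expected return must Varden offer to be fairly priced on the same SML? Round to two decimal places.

MRP = (19.35% − 8.61%) / (2.25 − 0.65) = 6.7125%
R_f = 8.61% − 0.65 × 6.7125% = 4.2469%
β_Varden = ρ·σ_i/σ_m = 0.608 × 27.79 / 19.75 = 0.8555
E(R_Varden) = R_f + β × MRP = 4.2469% + 0.8555 × 6.7125% = 9.99%

9.99%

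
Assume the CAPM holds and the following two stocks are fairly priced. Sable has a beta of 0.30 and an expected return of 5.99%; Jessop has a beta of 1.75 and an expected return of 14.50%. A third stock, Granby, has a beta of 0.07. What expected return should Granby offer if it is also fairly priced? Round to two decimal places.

MRP (SML slope) = (14.50% − 5.99%) / (1.75 − 0.30) = 8.51% / 1.45 = 5.8690%
R_f (intercept) = 5.99% − 0.30 × 5.8690% = 4.2293%
E(R_Granby) = R_f + β × MRP = 4.2293% + 0.07 × 5.8690% = 4.64%

4.64%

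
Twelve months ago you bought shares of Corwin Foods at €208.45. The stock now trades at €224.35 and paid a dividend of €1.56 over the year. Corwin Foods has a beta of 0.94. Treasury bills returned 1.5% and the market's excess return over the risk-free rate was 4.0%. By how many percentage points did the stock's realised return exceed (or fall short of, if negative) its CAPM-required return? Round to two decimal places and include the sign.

+3.12%

Realised HPR = (P1 + D1 − P0) / P0 = (224.35 + 1.56 − 208.45) / 208.45 = 17.46 / 208.45 = 8.3761%
CAPM required = R_f + β·MRP = 1.5% + 0.94 × 4.0% = 5.2600%
α = realised − required = 8.3761% − 5.2600% = +3.12%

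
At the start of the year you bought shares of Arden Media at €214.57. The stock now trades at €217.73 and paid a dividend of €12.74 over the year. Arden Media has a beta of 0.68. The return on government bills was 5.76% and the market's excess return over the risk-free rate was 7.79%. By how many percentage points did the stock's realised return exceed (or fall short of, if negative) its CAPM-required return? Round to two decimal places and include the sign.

-3.65%

Realised HPR = (P1 + D1 − P0) / P0 = (217.73 + 12.74 − 214.57) / 214.57 = 15.90 / 214.57 = 7.4102%
CAPM required = R_f + β·MRP = 5.76% + 0.68 × 7.79% = 11.0572%
α = realised − required = 7.4102% − 11.0572% = -3.65%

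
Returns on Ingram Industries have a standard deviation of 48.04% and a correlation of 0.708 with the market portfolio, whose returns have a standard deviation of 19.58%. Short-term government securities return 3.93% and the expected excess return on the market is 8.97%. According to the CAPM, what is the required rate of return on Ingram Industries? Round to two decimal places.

19.51%

β = ρ × σ_i / σ_m = 0.708 × 48.04% / 19.58% = 1.7371
E(R) = 3.93% + 1.7371 × 8.97% = 19.51%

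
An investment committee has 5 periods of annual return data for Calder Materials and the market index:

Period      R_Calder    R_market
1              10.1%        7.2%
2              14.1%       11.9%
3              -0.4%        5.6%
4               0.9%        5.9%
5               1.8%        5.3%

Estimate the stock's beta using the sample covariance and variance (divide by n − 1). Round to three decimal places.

2.099

Mean R_i = (10.1 + 14.1 − 0.4 + 0.9 + 1.8) / 5 = 5.3000%
Mean R_m = (7.2 + 11.9 + 5.6 + 5.9 + 5.3) / 5 = 7.1800%
Σ(R_i − R̄_i)(R_m − R̄_m) = 62.8500  ⇒  Cov = 62.8500 / 4 = 15.7125
Σ(R_m − R̄_m)² = 29.9480  ⇒  Var(R_m) = 29.9480 / 4 = 7.4870
β = Cov / Var(R_m) = 15.7125 / 7.4870 = 2.0986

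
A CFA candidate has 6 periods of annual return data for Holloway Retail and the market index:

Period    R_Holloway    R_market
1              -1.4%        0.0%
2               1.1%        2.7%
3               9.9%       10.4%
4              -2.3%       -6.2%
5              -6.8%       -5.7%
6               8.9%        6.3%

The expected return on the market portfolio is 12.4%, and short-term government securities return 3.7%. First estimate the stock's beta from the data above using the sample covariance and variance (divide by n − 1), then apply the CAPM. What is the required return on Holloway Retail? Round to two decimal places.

11.86%

Mean R_i = (-1.4 + 1.1 + 9.9 − 2.3 − 6.8 + 8.9) / 6 = 1.5667%
Mean R_m = (0.0 + 2.7 + 10.4 − 6.2 − 5.7 + 6.3) / 6 = 1.2500%
Σ(R_i − R̄_i)(R_m − R̄_m) = 203.2700  ⇒  Cov = 203.2700 / 5 = 40.6540
Σ(R_m − R̄_m)² = 216.6950  ⇒  Var(R_m) = 216.6950 / 5 = 43.3390
β = Cov / Var(R_m) = 40.6540 / 43.3390 = 0.9380
MRP = 12.4% − 3.7% = 8.70%
E(R) = R_f + β × MRP = 3.7% + 0.9380 × 8.7% = 11.86%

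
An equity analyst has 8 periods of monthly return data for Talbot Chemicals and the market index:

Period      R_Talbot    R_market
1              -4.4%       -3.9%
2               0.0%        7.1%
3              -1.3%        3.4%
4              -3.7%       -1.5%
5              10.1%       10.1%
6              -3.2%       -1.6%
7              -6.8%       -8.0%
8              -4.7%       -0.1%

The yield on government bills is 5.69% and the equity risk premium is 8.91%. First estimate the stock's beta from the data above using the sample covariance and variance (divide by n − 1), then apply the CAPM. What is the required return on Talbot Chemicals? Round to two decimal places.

12.62%

Mean R_i = (-4.4 + 0.0 − 1.3 − 3.7 + 10.1 − 3.2 − 6.8 − 4.7) / 8 = -1.7500%
Mean R_m = (-3.9 + 7.1 + 3.4 − 1.5 + 10.1 − 1.6 − 8.0 − 0.1) / 8 = 0.6875%
Σ(R_i − R̄_i)(R_m − R̄_m) = 189.9150  ⇒  Cov = 189.9150 / 7 = 27.1307
Σ(R_m − R̄_m)² = 244.2288  ⇒  Var(R_m) = 244.2288 / 7 = 34.8898
β = Cov / Var(R_m) = 27.1307 / 34.8898 = 0.7776
E(R) = R_f + β × MRP = 5.69% + 0.7776 × 8.91% = 12.62%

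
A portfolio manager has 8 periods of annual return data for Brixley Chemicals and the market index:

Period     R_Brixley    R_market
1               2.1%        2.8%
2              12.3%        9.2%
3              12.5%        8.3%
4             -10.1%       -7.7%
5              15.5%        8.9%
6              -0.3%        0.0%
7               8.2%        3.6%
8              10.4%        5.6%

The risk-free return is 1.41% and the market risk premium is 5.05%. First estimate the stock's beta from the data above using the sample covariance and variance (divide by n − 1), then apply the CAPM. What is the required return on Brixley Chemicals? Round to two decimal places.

Mean R_i = (2.1 + 12.3 + 12.5 − 10.1 + 15.5 − 0.3 + 8.2 + 10.4) / 8 = 6.3250%
Mean R_m = (2.8 + 9.2 + 8.3 − 7.7 + 8.9 + 0.0 + 3.6 + 5.6) / 8 = 3.8375%
Σ(R_i − R̄_i)(R_m − R̄_m) = 332.0925  ⇒  Cov = 332.0925 / 7 = 47.4418
Σ(R_m − R̄_m)² = 226.3788  ⇒  Var(R_m) = 226.3788 / 7 = 32.3398
β = Cov / Var(R_m) = 47.4418 / 32.3398 = 1.4670
E(R) = R_f + β × MRP = 1.41% + 1.4670 × 5.05% = 8.82%

8.82%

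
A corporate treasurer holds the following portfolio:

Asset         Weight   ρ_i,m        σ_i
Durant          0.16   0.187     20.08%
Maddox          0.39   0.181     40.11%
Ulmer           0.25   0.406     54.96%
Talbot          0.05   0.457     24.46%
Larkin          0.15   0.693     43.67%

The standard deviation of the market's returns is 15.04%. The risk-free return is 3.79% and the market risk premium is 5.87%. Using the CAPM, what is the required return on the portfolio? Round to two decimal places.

β_Durant = 0.187 × 20.08% / 15.04% = 0.2497
β_Maddox = 0.181 × 40.11% / 15.04% = 0.4827
β_Ulmer = 0.406 × 54.96% / 15.04% = 1.4836
β_Talbot = 0.457 × 24.46% / 15.04% = 0.7432
β_Larkin = 0.693 × 43.67% / 15.04% = 2.0122
β_P = Σ w_i β_i = 0.16×0.2497 + 0.39×0.4827 + 0.25×1.4836 + 0.05×0.7432 + 0.15×2.0122 = 0.9381
E(R_P) = R_f + β_P × MRP = 3.79% + 0.9381 × 5.87% = 9.30%

9.30%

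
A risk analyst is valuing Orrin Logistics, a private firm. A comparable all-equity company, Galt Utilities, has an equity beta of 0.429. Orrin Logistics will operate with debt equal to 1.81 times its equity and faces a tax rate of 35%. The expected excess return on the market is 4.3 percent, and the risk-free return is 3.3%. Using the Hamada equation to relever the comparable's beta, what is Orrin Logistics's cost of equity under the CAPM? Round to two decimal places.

β_L = β_U × [1 + (1 − t)(D/E)] = 0.429 × [1 + (1 − 0.35) × 1.81]
    = 0.429 × [1 + 0.65 × 1.81] = 0.429 × 2.1765 = 0.9337
E(R) = R_f + β_L × MRP = 3.3% + 0.9337 × 4.3% = 7.31%

7.31%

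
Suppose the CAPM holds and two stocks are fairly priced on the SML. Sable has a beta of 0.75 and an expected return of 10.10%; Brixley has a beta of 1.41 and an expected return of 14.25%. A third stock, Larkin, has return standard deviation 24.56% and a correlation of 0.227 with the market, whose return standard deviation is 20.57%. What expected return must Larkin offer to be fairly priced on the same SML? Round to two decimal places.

MRP = (14.25% − 10.10%) / (1.41 − 0.75) = 6.2879%
R_f = 10.10% − 0.75 × 6.2879% = 5.3841%
β_Larkin = ρ·σ_i/σ_m = 0.227 × 24.56 / 20.57 = 0.2710
E(R_Larkin) = R_f + β × MRP = 5.3841% + 0.2710 × 6.2879% = 7.09%

7.09%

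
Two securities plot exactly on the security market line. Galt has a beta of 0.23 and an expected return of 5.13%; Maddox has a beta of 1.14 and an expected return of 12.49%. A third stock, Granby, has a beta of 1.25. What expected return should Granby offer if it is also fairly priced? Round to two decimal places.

MRP (SML slope) = (12.49% − 5.13%) / (1.14 − 0.23) = 7.36% / 0.91 = 8.0879%
R_f (intercept) = 5.13% − 0.23 × 8.0879% = 3.2698%
E(R_Granby) = R_f + β × MRP = 3.2698% + 1.25 × 8.0879% = 13.38%

13.38%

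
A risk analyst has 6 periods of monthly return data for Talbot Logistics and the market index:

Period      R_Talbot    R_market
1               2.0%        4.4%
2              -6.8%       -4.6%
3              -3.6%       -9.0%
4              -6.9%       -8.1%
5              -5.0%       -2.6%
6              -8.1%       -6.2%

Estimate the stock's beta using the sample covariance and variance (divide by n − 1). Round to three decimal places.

Mean R_i = (2.0 − 6.8 − 3.6 − 6.9 − 5.0 − 8.1) / 6 = -4.7333%
Mean R_m = (4.4 − 4.6 − 9.0 − 8.1 − 2.6 − 6.2) / 6 = -4.3500%
Σ(R_i − R̄_i)(R_m − R̄_m) = 68.0500  ⇒  Cov = 68.0500 / 5 = 13.6100
Σ(R_m − R̄_m)² = 118.7950  ⇒  Var(R_m) = 118.7950 / 5 = 23.7590
β = Cov / Var(R_m) = 13.6100 / 23.7590 = 0.5728

0.573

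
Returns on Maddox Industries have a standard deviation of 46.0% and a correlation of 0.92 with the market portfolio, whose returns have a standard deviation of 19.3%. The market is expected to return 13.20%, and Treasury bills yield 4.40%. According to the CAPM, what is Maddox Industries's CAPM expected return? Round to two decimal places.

23.70%

β = ρ × σ_i / σ_m = 0.92 × 46.0% / 19.3% = 2.1927
MRP = 13.20% − 4.40% = 8.80%
E(R) = 4.40% + 2.1927 × 8.80% = 23.70%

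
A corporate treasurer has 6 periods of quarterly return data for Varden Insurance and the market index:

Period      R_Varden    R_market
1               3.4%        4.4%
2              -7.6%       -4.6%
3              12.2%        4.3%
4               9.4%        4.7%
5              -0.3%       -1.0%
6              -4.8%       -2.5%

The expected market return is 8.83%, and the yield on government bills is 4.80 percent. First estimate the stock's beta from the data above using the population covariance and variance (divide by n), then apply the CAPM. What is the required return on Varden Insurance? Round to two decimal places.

11.93%

Mean R_i = (3.4 − 7.6 + 12.2 + 9.4 − 0.3 − 4.8) / 6 = 2.0500%
Mean R_m = (4.4 − 4.6 + 4.3 + 4.7 − 1.0 − 2.5) / 6 = 0.8833%
Σ(R_i − R̄_i)(R_m − R̄_m) = 147.9950  ⇒  Cov = 147.9950 / 6 = 24.6658
Σ(R_m − R̄_m)² = 83.6683  ⇒  Var(R_m) = 83.6683 / 6 = 13.9447
β = Cov / Var(R_m) = 24.6658 / 13.9447 = 1.7688
MRP = 8.83% − 4.80% = 4.03%
E(R) = R_f + β × MRP = 4.80% + 1.7688 × 4.03% = 11.93%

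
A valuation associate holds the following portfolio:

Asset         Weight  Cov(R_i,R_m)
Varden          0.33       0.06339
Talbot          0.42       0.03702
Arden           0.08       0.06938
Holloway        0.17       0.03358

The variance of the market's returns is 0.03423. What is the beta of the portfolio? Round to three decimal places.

β_Varden = 0.06339 / 0.03423 = 1.8519
β_Talbot = 0.03702 / 0.03423 = 1.0815
β_Arden = 0.06938 / 0.03423 = 2.0269
β_Holloway = 0.03358 / 0.03423 = 0.9810
β_P = Σ w_i β_i = 0.33×1.8519 + 0.42×1.0815 + 0.08×2.0269 + 0.17×0.9810 = 1.3943

1.394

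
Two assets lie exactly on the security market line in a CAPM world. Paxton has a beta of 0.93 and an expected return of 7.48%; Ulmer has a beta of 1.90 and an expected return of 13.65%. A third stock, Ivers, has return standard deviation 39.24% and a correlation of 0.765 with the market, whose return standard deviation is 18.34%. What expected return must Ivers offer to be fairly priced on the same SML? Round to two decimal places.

11.98%

MRP = (13.65% − 7.48%) / (1.90 − 0.93) = 6.3608%
R_f = 7.48% − 0.93 × 6.3608% = 1.5645%
β_Ivers = ρ·σ_i/σ_m = 0.765 × 39.24 / 18.34 = 1.6368
E(R_Ivers) = R_f + β × MRP = 1.5645% + 1.6368 × 6.3608% = 11.98%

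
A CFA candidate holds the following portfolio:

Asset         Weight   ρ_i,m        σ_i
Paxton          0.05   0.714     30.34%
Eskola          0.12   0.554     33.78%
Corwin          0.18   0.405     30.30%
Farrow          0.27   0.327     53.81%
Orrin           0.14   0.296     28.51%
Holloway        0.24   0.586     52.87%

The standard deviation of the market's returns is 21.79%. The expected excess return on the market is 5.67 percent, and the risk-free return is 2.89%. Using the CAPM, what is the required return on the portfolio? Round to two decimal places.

β_Paxton = 0.714 × 30.34% / 21.79% = 0.9942
β_Eskola = 0.554 × 33.78% / 21.79% = 0.8588
β_Corwin = 0.405 × 30.30% / 21.79% = 0.5632
β_Farrow = 0.327 × 53.81% / 21.79% = 0.8075
β_Orrin = 0.296 × 28.51% / 21.79% = 0.3873
β_Holloway = 0.586 × 52.87% / 21.79% = 1.4218
β_P = Σ w_i β_i = 0.05×0.9942 + 0.12×0.8588 + 0.18×0.5632 + 0.27×0.8075 + 0.14×0.3873 + 0.24×1.4218 = 0.8676
E(R_P) = R_f + β_P × MRP = 2.89% + 0.8676 × 5.67% = 7.81%

7.81%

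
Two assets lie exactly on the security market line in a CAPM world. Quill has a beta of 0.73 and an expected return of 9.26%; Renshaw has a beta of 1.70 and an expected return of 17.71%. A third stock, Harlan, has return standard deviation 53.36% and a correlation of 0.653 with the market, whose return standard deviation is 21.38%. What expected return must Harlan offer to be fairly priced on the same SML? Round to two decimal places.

17.10%

MRP = (17.71% − 9.26%) / (1.70 − 0.73) = 8.7113%
R_f = 9.26% − 0.73 × 8.7113% = 2.9008%
β_Harlan = ρ·σ_i/σ_m = 0.653 × 53.36 / 21.38 = 1.6298
E(R_Harlan) = R_f + β × MRP = 2.9008% + 1.6298 × 8.7113% = 17.10%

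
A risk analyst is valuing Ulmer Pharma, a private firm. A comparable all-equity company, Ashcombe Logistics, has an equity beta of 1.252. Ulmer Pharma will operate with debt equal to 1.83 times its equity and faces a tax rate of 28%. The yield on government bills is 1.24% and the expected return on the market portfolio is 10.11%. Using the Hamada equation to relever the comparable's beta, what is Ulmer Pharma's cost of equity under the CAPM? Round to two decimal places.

26.98%

β_L = β_U × [1 + (1 − t)(D/E)] = 1.252 × [1 + (1 − 0.28) × 1.83]
    = 1.252 × [1 + 0.72 × 1.83] = 1.252 × 2.3176 = 2.9016
MRP = 10.11% − 1.24% = 8.87%
E(R) = R_f + β_L × MRP = 1.24% + 2.9016 × 8.87% = 26.98%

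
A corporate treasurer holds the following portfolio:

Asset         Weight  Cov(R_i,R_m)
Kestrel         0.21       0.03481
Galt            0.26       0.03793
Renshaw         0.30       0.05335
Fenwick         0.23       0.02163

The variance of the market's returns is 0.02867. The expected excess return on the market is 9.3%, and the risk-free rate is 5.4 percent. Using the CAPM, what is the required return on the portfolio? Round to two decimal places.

β_Kestrel = 0.03481 / 0.02867 = 1.2142
β_Galt = 0.03793 / 0.02867 = 1.3230
β_Renshaw = 0.05335 / 0.02867 = 1.8608
β_Fenwick = 0.02163 / 0.02867 = 0.7544
β_P = Σ w_i β_i = 0.21×1.2142 + 0.26×1.3230 + 0.30×1.8608 + 0.23×0.7544 = 1.3307
E(R_P) = R_f + β_P × MRP = 5.4% + 1.3307 × 9.3% = 17.78%

17.78%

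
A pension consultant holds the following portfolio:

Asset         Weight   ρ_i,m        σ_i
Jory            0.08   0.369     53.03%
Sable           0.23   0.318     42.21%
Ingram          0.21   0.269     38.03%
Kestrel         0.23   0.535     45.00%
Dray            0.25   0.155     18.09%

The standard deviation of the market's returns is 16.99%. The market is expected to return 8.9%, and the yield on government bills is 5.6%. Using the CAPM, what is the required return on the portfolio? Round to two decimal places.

8.13%

β_Jory = 0.369 × 53.03% / 16.99% = 1.1517
β_Sable = 0.318 × 42.21% / 16.99% = 0.7900
β_Ingram = 0.269 × 38.03% / 16.99% = 0.6021
β_Kestrel = 0.535 × 45.00% / 16.99% = 1.4170
β_Dray = 0.155 × 18.09% / 16.99% = 0.1650
β_P = Σ w_i β_i = 0.08×1.1517 + 0.23×0.7900 + 0.21×0.6021 + 0.23×1.4170 + 0.25×0.1650 = 0.7674
MRP = 8.9% − 5.6% = 3.30%
E(R_P) = R_f + β_P × MRP = 5.6% + 0.7674 × 3.3% = 8.13%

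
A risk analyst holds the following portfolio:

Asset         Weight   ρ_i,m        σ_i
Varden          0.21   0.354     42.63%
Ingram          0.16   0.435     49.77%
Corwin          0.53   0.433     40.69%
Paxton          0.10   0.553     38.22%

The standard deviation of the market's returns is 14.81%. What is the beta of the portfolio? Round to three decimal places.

β_Varden = 0.354 × 42.63% / 14.81% = 1.0190
β_Ingram = 0.435 × 49.77% / 14.81% = 1.4618
β_Corwin = 0.433 × 40.69% / 14.81% = 1.1897
β_Paxton = 0.553 × 38.22% / 14.81% = 1.4271
β_P = Σ w_i β_i = 0.21×1.0190 + 0.16×1.4618 + 0.53×1.1897 + 0.10×1.4271 = 1.2211

1.221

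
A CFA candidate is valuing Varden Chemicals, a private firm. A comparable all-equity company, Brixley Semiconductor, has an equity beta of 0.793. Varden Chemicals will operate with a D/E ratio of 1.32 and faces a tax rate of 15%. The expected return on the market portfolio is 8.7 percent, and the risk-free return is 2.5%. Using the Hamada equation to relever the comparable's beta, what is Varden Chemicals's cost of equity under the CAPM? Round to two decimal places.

β_L = β_U × [1 + (1 − t)(D/E)] = 0.793 × [1 + (1 − 0.15) × 1.32]
    = 0.793 × [1 + 0.85 × 1.32] = 0.793 × 2.1220 = 1.6827
MRP = 8.7% − 2.5% = 6.20%
E(R) = R_f + β_L × MRP = 2.5% + 1.6827 × 6.2% = 12.93%

12.93%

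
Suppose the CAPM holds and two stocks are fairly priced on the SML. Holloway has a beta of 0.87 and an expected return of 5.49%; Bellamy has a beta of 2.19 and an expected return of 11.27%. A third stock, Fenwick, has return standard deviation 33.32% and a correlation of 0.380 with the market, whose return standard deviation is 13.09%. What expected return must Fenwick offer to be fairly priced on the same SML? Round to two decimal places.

5.92%

MRP = (11.27% − 5.49%) / (2.19 − 0.87) = 4.3788%
R_f = 5.49% − 0.87 × 4.3788% = 1.6804%
β_Fenwick = ρ·σ_i/σ_m = 0.380 × 33.32 / 13.09 = 0.9673
E(R_Fenwick) = R_f + β × MRP = 1.6804% + 0.9673 × 4.3788% = 5.92%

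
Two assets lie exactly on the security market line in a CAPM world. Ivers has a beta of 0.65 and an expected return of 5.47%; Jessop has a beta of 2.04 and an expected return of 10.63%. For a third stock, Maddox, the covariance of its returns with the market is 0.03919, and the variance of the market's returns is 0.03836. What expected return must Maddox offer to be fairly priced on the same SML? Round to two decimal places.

MRP = (10.63% − 5.47%) / (2.04 − 0.65) = 3.7122%
R_f = 5.47% − 0.65 × 3.7122% = 3.0571%
β_Maddox = Cov / Var(R_m) = 0.03919 / 0.03836 = 1.0216
E(R_Maddox) = R_f + β × MRP = 3.0571% + 1.0216 × 3.7122% = 6.85%

6.85%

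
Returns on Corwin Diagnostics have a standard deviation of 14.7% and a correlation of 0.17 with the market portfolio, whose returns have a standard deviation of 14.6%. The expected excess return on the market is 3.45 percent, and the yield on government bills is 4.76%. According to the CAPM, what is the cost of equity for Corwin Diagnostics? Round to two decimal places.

5.35%

β = ρ × σ_i / σ_m = 0.17 × 14.7% / 14.6% = 0.1712
E(R) = 4.76% + 0.1712 × 3.45% = 5.35%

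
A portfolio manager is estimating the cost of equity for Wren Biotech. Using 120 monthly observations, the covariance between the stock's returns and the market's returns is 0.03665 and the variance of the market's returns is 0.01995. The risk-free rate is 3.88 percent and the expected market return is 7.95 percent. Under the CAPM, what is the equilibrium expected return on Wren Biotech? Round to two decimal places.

β = Cov(R_i, R_m) / Var(R_m) = 0.03665 / 0.01995 = 1.8371
MRP = 7.95% − 3.88% = 4.07%
E(R) = R_f + β × MRP = 3.88% + 1.8371 × 4.07% = 11.36%

11.36%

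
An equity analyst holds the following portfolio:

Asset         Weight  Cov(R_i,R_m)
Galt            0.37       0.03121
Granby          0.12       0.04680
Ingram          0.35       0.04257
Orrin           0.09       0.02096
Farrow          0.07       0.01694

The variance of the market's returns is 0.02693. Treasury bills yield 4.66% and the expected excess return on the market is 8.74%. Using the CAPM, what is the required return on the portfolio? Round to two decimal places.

β_Galt = 0.03121 / 0.02693 = 1.1589
β_Granby = 0.04680 / 0.02693 = 1.7378
β_Ingram = 0.04257 / 0.02693 = 1.5808
β_Orrin = 0.02096 / 0.02693 = 0.7783
β_Farrow = 0.01694 / 0.02693 = 0.6290
β_P = Σ w_i β_i = 0.37×1.1589 + 0.12×1.7378 + 0.35×1.5808 + 0.09×0.7783 + 0.07×0.6290 = 1.3047
E(R_P) = R_f + β_P × MRP = 4.66% + 1.3047 × 8.74% = 16.06%

16.06%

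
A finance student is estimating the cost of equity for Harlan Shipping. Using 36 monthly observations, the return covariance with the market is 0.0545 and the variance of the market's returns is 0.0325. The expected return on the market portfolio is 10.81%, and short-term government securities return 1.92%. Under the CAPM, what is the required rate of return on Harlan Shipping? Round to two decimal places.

16.83%

β = Cov(R_i, R_m) / Var(R_m) = 0.0545 / 0.0325 = 1.6769
MRP = 10.81% − 1.92% = 8.89%
E(R) = R_f + β × MRP = 1.92% + 1.6769 × 8.89% = 16.83%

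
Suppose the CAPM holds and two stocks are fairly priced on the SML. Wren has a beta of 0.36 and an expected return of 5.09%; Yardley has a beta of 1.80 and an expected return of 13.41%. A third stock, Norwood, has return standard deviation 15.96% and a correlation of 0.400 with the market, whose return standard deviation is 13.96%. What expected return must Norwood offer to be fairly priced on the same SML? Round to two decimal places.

MRP = (13.41% − 5.09%) / (1.80 − 0.36) = 5.7778%
R_f = 5.09% − 0.36 × 5.7778% = 3.0100%
β_Norwood = ρ·σ_i/σ_m = 0.400 × 15.96 / 13.96 = 0.4573
E(R_Norwood) = R_f + β × MRP = 3.0100% + 0.4573 × 5.7778% = 5.65%

5.65%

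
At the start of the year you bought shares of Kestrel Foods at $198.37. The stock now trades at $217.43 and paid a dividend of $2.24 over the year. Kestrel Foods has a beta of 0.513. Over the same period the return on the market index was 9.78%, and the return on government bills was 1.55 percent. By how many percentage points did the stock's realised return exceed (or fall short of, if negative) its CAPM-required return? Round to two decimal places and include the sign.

Realised HPR = (P1 + D1 − P0) / P0 = (217.43 + 2.24 − 198.37) / 198.37 = 21.30 / 198.37 = 10.7375%
MRP = 9.78% − 1.55% = 8.23%
CAPM required = R_f + β·MRP = 1.55% + 0.513 × 8.23% = 5.77199%
α = realised − required = 10.7375% − 5.77199% = +4.97%

+4.97%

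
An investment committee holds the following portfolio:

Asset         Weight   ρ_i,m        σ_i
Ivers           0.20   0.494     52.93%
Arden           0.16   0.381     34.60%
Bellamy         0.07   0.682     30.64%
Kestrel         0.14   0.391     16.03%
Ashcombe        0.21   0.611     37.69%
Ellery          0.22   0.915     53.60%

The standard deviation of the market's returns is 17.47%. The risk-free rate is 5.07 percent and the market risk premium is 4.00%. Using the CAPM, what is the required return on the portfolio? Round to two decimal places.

β_Ivers = 0.494 × 52.93% / 17.47% = 1.4967
β_Arden = 0.381 × 34.60% / 17.47% = 0.7546
β_Bellamy = 0.682 × 30.64% / 17.47% = 1.1961
β_Kestrel = 0.391 × 16.03% / 17.47% = 0.3588
β_Ashcombe = 0.611 × 37.69% / 17.47% = 1.3182
β_Ellery = 0.915 × 53.60% / 17.47% = 2.8073
β_P = Σ w_i β_i = 0.20×1.4967 + 0.16×0.7546 + 0.07×1.1961 + 0.14×0.3588 + 0.21×1.3182 + 0.22×2.8073 = 1.4485
E(R_P) = R_f + β_P × MRP = 5.07% + 1.4485 × 4.00% = 10.86%

10.86%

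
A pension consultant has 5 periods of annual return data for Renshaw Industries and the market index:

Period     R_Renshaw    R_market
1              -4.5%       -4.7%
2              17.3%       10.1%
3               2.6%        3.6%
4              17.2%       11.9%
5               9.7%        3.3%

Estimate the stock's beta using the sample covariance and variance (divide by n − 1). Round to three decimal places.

Mean R_i = (-4.5 + 17.3 + 2.6 + 17.2 + 9.7) / 5 = 8.4600%
Mean R_m = (-4.7 + 10.1 + 3.6 + 11.9 + 3.3) / 5 = 4.8400%
Σ(R_i − R̄_i)(R_m − R̄_m) = 237.1980  ⇒  Cov = 237.1980 / 4 = 59.2995
Σ(R_m − R̄_m)² = 172.4320  ⇒  Var(R_m) = 172.4320 / 4 = 43.1080
β = Cov / Var(R_m) = 59.2995 / 43.1080 = 1.3756

1.376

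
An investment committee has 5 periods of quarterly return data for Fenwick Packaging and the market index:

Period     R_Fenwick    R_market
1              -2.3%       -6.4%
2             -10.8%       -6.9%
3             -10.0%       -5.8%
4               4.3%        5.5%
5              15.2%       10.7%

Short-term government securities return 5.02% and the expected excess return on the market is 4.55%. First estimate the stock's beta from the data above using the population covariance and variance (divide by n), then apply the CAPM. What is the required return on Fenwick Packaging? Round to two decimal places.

10.71%

Mean R_i = (-2.3 − 10.8 − 10.0 + 4.3 + 15.2) / 5 = -0.7200%
Mean R_m = (-6.4 − 6.9 − 5.8 + 5.5 + 10.7) / 5 = -0.5800%
Σ(R_i − R̄_i)(R_m − R̄_m) = 331.4420  ⇒  Cov = 331.4420 / 5 = 66.2884
Σ(R_m − R̄_m)² = 265.2680  ⇒  Var(R_m) = 265.2680 / 5 = 53.0536
β = Cov / Var(R_m) = 66.2884 / 53.0536 = 1.2495
E(R) = R_f + β × MRP = 5.02% + 1.2495 × 4.55% = 10.71%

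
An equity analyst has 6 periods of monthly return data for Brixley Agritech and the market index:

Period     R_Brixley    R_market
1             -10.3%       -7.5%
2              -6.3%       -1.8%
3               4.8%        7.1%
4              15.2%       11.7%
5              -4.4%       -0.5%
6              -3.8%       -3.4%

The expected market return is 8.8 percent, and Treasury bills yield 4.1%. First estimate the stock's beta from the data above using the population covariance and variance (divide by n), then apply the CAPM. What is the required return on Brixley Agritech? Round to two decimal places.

Mean R_i = (-10.3 − 6.3 + 4.8 + 15.2 − 4.4 − 3.8) / 6 = -0.8000%
Mean R_m = (-7.5 − 1.8 + 7.1 + 11.7 − 0.5 − 3.4) / 6 = 0.9333%
Σ(R_i − R̄_i)(R_m − R̄_m) = 320.1100  ⇒  Cov = 320.1100 / 6 = 53.3517
Σ(R_m − R̄_m)² = 253.3733  ⇒  Var(R_m) = 253.3733 / 6 = 42.2289
β = Cov / Var(R_m) = 53.3517 / 42.2289 = 1.2634
MRP = 8.8% − 4.1% = 4.70%
E(R) = R_f + β × MRP = 4.1% + 1.2634 × 4.7% = 10.04%

10.04%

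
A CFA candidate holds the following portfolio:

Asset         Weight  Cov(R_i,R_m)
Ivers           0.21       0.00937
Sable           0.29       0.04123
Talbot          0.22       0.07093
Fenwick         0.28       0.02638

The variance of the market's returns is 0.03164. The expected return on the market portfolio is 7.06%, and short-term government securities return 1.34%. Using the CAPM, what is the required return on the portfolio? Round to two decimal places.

β_Ivers = 0.00937 / 0.03164 = 0.2961
β_Sable = 0.04123 / 0.03164 = 1.3031
β_Talbot = 0.07093 / 0.03164 = 2.2418
β_Fenwick = 0.02638 / 0.03164 = 0.8338
β_P = Σ w_i β_i = 0.21×0.2961 + 0.29×1.3031 + 0.22×2.2418 + 0.28×0.8338 = 1.1667
MRP = 7.06% − 1.34% = 5.72%
E(R_P) = R_f + β_P × MRP = 1.34% + 1.1667 × 5.72% = 8.01%

8.01%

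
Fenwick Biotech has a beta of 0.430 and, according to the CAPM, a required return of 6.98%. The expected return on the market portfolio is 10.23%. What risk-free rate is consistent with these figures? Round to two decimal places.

E(R) = R_f + β(E(R_m) − R_f) = R_f(1 − β) + β·E(R_m)
6.98% = R_f × (1 − 0.430) + 0.430 × 10.23%
6.98% = R_f × 0.570 + 4.39890%
R_f = (6.98% − 4.39890%) / 0.570 = 4.53%

4.53%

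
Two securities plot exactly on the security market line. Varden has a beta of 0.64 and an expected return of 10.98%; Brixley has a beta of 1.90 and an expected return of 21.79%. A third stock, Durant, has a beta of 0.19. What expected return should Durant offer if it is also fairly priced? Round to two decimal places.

7.12%

MRP (SML slope) = (21.79% − 10.98%) / (1.90 − 0.64) = 10.81% / 1.26 = 8.5794%
R_f (intercept) = 10.98% − 0.64 × 8.5794% = 5.4892%
E(R_Durant) = R_f + β × MRP = 5.4892% + 0.19 × 8.5794% = 7.12%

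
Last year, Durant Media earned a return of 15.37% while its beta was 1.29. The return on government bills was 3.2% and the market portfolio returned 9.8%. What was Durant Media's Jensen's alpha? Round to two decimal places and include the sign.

Market excess return = 9.8% − 3.2% = 6.60%
CAPM benchmark = R_f + β(R_m − R_f) = 3.2% + 1.29 × 6.6% = 11.7140%
α = actual − benchmark = 15.37% − 11.7140% = +3.66%

+3.66%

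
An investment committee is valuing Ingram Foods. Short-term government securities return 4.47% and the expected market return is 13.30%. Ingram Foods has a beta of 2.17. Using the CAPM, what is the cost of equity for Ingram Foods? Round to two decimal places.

23.63%

Market risk premium = E(R_m) − R_f = 13.30% − 4.47% = 8.83%
E(R) = R_f + β × MRP = 4.47% + 2.17 × 8.83% = 23.63%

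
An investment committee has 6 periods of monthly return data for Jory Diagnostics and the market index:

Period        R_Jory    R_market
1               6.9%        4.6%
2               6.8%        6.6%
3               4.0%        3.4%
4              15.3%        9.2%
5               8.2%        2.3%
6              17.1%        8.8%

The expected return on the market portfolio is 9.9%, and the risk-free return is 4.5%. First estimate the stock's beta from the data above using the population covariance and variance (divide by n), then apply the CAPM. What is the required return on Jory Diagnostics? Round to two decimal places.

Mean R_i = (6.9 + 6.8 + 4.0 + 15.3 + 8.2 + 17.1) / 6 = 9.7167%
Mean R_m = (4.6 + 6.6 + 3.4 + 9.2 + 2.3 + 8.8) / 6 = 5.8167%
Σ(R_i − R̄_i)(R_m − R̄_m) = 61.2083  ⇒  Cov = 61.2083 / 6 = 10.2014
Σ(R_m − R̄_m)² = 40.6483  ⇒  Var(R_m) = 40.6483 / 6 = 6.7747
β = Cov / Var(R_m) = 10.2014 / 6.7747 = 1.5058
MRP = 9.9% − 4.5% = 5.40%
E(R) = R_f + β × MRP = 4.5% + 1.5058 × 5.4% = 12.63%

12.63%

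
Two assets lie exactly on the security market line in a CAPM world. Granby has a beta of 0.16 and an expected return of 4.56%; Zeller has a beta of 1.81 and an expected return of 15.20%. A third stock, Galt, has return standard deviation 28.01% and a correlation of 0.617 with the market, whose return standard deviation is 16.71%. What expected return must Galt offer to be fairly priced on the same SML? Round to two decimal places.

10.20%

MRP = (15.20% − 4.56%) / (1.81 − 0.16) = 6.4485%
R_f = 4.56% − 0.16 × 6.4485% = 3.5282%
β_Galt = ρ·σ_i/σ_m = 0.617 × 28.01 / 16.71 = 1.0342
E(R_Galt) = R_f + β × MRP = 3.5282% + 1.0342 × 6.4485% = 10.20%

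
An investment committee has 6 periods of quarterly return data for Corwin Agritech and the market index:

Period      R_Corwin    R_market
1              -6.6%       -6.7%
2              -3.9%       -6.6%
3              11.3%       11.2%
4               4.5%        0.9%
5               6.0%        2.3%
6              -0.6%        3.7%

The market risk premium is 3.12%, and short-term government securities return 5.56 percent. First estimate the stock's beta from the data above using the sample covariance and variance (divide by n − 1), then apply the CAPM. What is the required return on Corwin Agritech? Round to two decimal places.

8.32%

Mean R_i = (-6.6 − 3.9 + 11.3 + 4.5 + 6.0 − 0.6) / 6 = 1.7833%
Mean R_m = (-6.7 − 6.6 + 11.2 + 0.9 + 2.3 + 3.7) / 6 = 0.8000%
Σ(R_i − R̄_i)(R_m − R̄_m) = 203.5900  ⇒  Cov = 203.5900 / 5 = 40.7180
Σ(R_m − R̄_m)² = 229.8400  ⇒  Var(R_m) = 229.8400 / 5 = 45.9680
β = Cov / Var(R_m) = 40.7180 / 45.9680 = 0.8858
E(R) = R_f + β × MRP = 5.56% + 0.8858 × 3.12% = 8.32%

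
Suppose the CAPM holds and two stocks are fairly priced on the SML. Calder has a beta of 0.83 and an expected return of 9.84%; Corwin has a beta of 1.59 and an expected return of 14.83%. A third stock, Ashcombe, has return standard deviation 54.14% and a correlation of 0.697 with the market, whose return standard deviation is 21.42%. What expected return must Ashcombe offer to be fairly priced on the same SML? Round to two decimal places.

15.96%

MRP = (14.83% − 9.84%) / (1.59 − 0.83) = 6.5658%
R_f = 9.84% − 0.83 × 6.5658% = 4.3904%
β_Ashcombe = ρ·σ_i/σ_m = 0.697 × 54.14 / 21.42 = 1.7617
E(R_Ashcombe) = R_f + β × MRP = 4.3904% + 1.7617 × 6.5658% = 15.96%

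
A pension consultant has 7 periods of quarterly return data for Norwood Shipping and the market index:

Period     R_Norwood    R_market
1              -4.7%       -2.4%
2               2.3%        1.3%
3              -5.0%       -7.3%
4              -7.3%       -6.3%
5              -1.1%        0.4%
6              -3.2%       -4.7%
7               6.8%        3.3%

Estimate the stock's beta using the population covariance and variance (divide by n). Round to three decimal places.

1.082

Mean R_i = (-4.7 + 2.3 − 5.0 − 7.3 − 1.1 − 3.2 + 6.8) / 7 = -1.7429%
Mean R_m = (-2.4 + 1.3 − 7.3 − 6.3 + 0.4 − 4.7 + 3.3) / 7 = -2.2429%
Σ(R_i − R̄_i)(R_m − R̄_m) = 106.4371  ⇒  Cov = 106.4371 / 7 = 15.2053
Σ(R_m − R̄_m)² = 98.3571  ⇒  Var(R_m) = 98.3571 / 7 = 14.0510
β = Cov / Var(R_m) = 15.2053 / 14.0510 = 1.0822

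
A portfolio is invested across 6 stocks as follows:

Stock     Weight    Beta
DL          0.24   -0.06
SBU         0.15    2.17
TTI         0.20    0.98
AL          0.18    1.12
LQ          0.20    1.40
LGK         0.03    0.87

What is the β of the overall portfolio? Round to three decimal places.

1.015

β_P = Σ w_i β_i = 0.24×-0.06 + 0.15×2.17 + 0.20×0.98 + 0.18×1.12 + 0.20×1.40 + 0.03×0.87 = 1.0148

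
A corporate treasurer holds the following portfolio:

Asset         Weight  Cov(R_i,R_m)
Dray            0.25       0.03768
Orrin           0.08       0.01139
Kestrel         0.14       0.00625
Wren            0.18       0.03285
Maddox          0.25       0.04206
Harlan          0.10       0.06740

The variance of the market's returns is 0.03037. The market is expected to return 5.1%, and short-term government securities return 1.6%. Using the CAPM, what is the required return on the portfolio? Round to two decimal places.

5.56%

β_Dray = 0.03768 / 0.03037 = 1.2407
β_Orrin = 0.01139 / 0.03037 = 0.3750
β_Kestrel = 0.00625 / 0.03037 = 0.2058
β_Wren = 0.03285 / 0.03037 = 1.0817
β_Maddox = 0.04206 / 0.03037 = 1.3849
β_Harlan = 0.06740 / 0.03037 = 2.2193
β_P = Σ w_i β_i = 0.25×1.2407 + 0.08×0.3750 + 0.14×0.2058 + 0.18×1.0817 + 0.25×1.3849 + 0.10×2.2193 = 1.1318
MRP = 5.1% − 1.6% = 3.50%
E(R_P) = R_f + β_P × MRP = 1.6% + 1.1318 × 3.5% = 5.56%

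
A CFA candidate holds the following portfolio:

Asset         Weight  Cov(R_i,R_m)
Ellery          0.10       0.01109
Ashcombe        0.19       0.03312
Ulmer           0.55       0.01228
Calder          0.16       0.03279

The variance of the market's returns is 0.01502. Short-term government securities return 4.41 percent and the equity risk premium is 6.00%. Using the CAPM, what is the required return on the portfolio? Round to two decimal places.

12.16%

β_Ellery = 0.01109 / 0.01502 = 0.7383
β_Ashcombe = 0.03312 / 0.01502 = 2.2051
β_Ulmer = 0.01228 / 0.01502 = 0.8176
β_Calder = 0.03279 / 0.01502 = 2.1831
β_P = Σ w_i β_i = 0.10×0.7383 + 0.19×2.2051 + 0.55×0.8176 + 0.16×2.1831 = 1.2918
E(R_P) = R_f + β_P × MRP = 4.41% + 1.2918 × 6.00% = 12.16%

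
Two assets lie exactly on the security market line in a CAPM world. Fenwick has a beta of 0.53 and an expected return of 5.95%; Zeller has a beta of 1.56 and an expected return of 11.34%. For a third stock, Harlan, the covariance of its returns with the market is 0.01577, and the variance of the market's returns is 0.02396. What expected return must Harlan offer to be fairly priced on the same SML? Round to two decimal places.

6.62%

MRP = (11.34% − 5.95%) / (1.56 − 0.53) = 5.2330%
R_f = 5.95% − 0.53 × 5.2330% = 3.1765%
β_Harlan = Cov / Var(R_m) = 0.01577 / 0.02396 = 0.6582
E(R_Harlan) = R_f + β × MRP = 3.1765% + 0.6582 × 5.2330% = 6.62%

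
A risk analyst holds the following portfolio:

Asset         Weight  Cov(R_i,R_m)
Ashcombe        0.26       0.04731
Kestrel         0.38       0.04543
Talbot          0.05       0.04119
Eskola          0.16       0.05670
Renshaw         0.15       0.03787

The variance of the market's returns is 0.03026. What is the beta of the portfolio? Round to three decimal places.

β_Ashcombe = 0.04731 / 0.03026 = 1.5635
β_Kestrel = 0.04543 / 0.03026 = 1.5013
β_Talbot = 0.04119 / 0.03026 = 1.3612
β_Eskola = 0.05670 / 0.03026 = 1.8738
β_Renshaw = 0.03787 / 0.03026 = 1.2515
β_P = Σ w_i β_i = 0.26×1.5635 + 0.38×1.5013 + 0.05×1.3612 + 0.16×1.8738 + 0.15×1.2515 = 1.5326

1.533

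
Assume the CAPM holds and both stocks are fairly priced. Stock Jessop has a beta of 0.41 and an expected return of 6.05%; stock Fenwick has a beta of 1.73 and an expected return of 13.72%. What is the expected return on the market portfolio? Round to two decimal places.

Both satisfy E(R) = R_f + β·MRP, so the slope of the SML is
MRP = (13.72% − 6.05%) / (1.73 − 0.41) = 7.67% / 1.32 = 5.8106%
R_f = E(R_Jessop) − β_Jessop·MRP = 6.05% − 0.41 × 5.8106% = 3.6677%
E(R_m) = R_f + MRP = 3.6677% + 5.8106% = 9.48%

9.48%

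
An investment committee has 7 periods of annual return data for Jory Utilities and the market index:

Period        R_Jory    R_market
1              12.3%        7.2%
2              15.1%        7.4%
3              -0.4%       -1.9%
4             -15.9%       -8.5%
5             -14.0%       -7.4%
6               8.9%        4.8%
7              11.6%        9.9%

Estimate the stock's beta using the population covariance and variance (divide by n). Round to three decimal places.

1.675

Mean R_i = (12.3 + 15.1 − 0.4 − 15.9 − 14.0 + 8.9 + 11.6) / 7 = 2.5143%
Mean R_m = (7.2 + 7.4 − 1.9 − 8.5 − 7.4 + 4.8 + 9.9) / 7 = 1.6429%
Σ(R_i − R̄_i)(R_m − R̄_m) = 568.4557  ⇒  Cov = 568.4557 / 7 = 81.2080
Σ(R_m − R̄_m)² = 339.3771  ⇒  Var(R_m) = 339.3771 / 7 = 48.4824
β = Cov / Var(R_m) = 81.2080 / 48.4824 = 1.6750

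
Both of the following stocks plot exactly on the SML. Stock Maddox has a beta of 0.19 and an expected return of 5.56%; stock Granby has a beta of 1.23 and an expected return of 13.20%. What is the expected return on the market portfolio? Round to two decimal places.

Both satisfy E(R) = R_f + β·MRP, so the slope of the SML is
MRP = (13.20% − 5.56%) / (1.23 − 0.19) = 7.64% / 1.04 = 7.3462%
R_f = E(R_Maddox) − β_Maddox·MRP = 5.56% − 0.19 × 7.3462% = 4.1642%
E(R_m) = R_f + MRP = 4.1642% + 7.3462% = 11.51%

11.51%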